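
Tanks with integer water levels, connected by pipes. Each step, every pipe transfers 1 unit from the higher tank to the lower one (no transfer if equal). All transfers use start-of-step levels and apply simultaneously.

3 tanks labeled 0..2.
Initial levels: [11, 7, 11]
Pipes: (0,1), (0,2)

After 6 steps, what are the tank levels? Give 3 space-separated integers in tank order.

Step 1: flows [0->1,0=2] -> levels [10 8 11]
Step 2: flows [0->1,2->0] -> levels [10 9 10]
Step 3: flows [0->1,0=2] -> levels [9 10 10]
Step 4: flows [1->0,2->0] -> levels [11 9 9]
Step 5: flows [0->1,0->2] -> levels [9 10 10]
  -> period-2 cycle: step 5 state = step 3 state
  -> state at step 6: (6-3) mod 2 = 1, same as step 4 -> [11 9 9]

Answer: 11 9 9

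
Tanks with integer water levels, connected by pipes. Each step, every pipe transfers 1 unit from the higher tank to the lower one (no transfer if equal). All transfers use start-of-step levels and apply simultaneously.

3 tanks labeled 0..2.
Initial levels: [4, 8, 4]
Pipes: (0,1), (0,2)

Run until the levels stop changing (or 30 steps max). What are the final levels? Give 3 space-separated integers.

Step 1: flows [1->0,0=2] -> levels [5 7 4]
Step 2: flows [1->0,0->2] -> levels [5 6 5]
Step 3: flows [1->0,0=2] -> levels [6 5 5]
Step 4: flows [0->1,0->2] -> levels [4 6 6]
Step 5: flows [1->0,2->0] -> levels [6 5 5]
  -> period-2 cycle: step 5 state = step 3 state; never stabilizes
  -> state at step 30: (30-3) mod 2 = 1, same as step 4 -> [4 6 6]

Answer: 4 6 6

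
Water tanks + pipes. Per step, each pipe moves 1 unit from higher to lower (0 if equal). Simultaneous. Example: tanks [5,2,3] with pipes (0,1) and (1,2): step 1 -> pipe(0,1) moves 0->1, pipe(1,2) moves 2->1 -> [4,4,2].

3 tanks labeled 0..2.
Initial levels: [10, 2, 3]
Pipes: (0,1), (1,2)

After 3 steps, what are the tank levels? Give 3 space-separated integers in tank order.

Answer: 7 4 4

Derivation:
Step 1: flows [0->1,2->1] -> levels [9 4 2]
Step 2: flows [0->1,1->2] -> levels [8 4 3]
Step 3: flows [0->1,1->2] -> levels [7 4 4]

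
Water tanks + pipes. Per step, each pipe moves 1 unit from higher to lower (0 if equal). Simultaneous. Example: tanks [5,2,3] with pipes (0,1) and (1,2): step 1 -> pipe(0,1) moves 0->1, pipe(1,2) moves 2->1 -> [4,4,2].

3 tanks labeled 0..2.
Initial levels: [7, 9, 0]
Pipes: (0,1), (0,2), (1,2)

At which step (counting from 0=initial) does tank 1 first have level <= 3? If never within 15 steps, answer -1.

Answer: -1

Derivation:
Step 1: flows [1->0,0->2,1->2] -> levels [7 7 2]
Step 2: flows [0=1,0->2,1->2] -> levels [6 6 4]
Step 3: flows [0=1,0->2,1->2] -> levels [5 5 6]
Step 4: flows [0=1,2->0,2->1] -> levels [6 6 4]
  -> period-2 cycle (repeats step 2); tank 1 never drops to <=3
Tank 1 never reaches <=3 within 15 steps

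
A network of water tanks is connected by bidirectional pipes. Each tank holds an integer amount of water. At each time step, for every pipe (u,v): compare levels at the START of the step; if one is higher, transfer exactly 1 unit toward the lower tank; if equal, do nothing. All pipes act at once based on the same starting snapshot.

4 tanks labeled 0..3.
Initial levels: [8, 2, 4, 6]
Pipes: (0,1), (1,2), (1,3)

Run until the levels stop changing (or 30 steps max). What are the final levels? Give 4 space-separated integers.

Step 1: flows [0->1,2->1,3->1] -> levels [7 5 3 5]
Step 2: flows [0->1,1->2,1=3] -> levels [6 5 4 5]
Step 3: flows [0->1,1->2,1=3] -> levels [5 5 5 5]
Step 4: flows [0=1,1=2,1=3] -> levels [5 5 5 5]
  -> stable (no change)

Answer: 5 5 5 5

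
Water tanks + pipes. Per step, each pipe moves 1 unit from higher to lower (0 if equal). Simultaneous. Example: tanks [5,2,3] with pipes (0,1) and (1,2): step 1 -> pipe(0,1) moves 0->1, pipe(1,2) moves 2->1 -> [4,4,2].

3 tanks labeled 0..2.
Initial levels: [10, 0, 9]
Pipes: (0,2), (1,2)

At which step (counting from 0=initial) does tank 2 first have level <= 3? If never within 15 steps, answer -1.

Step 1: flows [0->2,2->1] -> levels [9 1 9]
Step 2: flows [0=2,2->1] -> levels [9 2 8]
Step 3: flows [0->2,2->1] -> levels [8 3 8]
Step 4: flows [0=2,2->1] -> levels [8 4 7]
Step 5: flows [0->2,2->1] -> levels [7 5 7]
Step 6: flows [0=2,2->1] -> levels [7 6 6]
Step 7: flows [0->2,1=2] -> levels [6 6 7]
Step 8: flows [2->0,2->1] -> levels [7 7 5]
Step 9: flows [0->2,1->2] -> levels [6 6 7]
  -> period-2 cycle (repeats step 7); tank 2 never drops to <=3
Tank 2 never reaches <=3 within 15 steps

Answer: -1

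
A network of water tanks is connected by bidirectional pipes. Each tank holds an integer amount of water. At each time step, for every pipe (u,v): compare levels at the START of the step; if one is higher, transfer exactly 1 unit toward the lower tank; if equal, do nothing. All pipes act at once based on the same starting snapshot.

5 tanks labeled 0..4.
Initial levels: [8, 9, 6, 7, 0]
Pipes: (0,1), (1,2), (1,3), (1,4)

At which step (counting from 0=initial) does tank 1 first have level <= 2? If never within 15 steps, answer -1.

Step 1: flows [1->0,1->2,1->3,1->4] -> levels [9 5 7 8 1]
Step 2: flows [0->1,2->1,3->1,1->4] -> levels [8 7 6 7 2]
Step 3: flows [0->1,1->2,1=3,1->4] -> levels [7 6 7 7 3]
Step 4: flows [0->1,2->1,3->1,1->4] -> levels [6 8 6 6 4]
Step 5: flows [1->0,1->2,1->3,1->4] -> levels [7 4 7 7 5]
Step 6: flows [0->1,2->1,3->1,4->1] -> levels [6 8 6 6 4]
  -> period-2 cycle (repeats step 4); tank 1 never drops to <=2
Tank 1 never reaches <=2 within 15 steps

Answer: -1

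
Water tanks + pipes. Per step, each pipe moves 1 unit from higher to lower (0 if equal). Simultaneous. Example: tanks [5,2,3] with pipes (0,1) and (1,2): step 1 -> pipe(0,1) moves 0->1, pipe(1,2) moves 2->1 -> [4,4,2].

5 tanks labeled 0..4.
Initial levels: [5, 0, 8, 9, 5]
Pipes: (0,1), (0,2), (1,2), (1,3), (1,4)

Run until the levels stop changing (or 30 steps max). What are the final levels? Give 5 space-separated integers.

Step 1: flows [0->1,2->0,2->1,3->1,4->1] -> levels [5 4 6 8 4]
Step 2: flows [0->1,2->0,2->1,3->1,1=4] -> levels [5 7 4 7 4]
Step 3: flows [1->0,0->2,1->2,1=3,1->4] -> levels [5 4 6 7 5]
Step 4: flows [0->1,2->0,2->1,3->1,4->1] -> levels [5 8 4 6 4]
Step 5: flows [1->0,0->2,1->2,1->3,1->4] -> levels [5 4 6 7 5]
  -> period-2 cycle: step 5 state = step 3 state; never stabilizes
  -> state at step 30: (30-3) mod 2 = 1, same as step 4 -> [5 8 4 6 4]

Answer: 5 8 4 6 4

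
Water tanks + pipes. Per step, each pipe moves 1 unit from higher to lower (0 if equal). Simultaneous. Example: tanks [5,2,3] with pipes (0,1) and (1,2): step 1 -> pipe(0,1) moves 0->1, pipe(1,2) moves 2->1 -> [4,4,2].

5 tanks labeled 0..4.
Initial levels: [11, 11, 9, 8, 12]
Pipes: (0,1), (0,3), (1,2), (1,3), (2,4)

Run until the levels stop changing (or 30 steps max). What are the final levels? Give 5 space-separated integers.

Answer: 9 12 10 9 11

Derivation:
Step 1: flows [0=1,0->3,1->2,1->3,4->2] -> levels [10 9 11 10 11]
Step 2: flows [0->1,0=3,2->1,3->1,2=4] -> levels [9 12 10 9 11]
Step 3: flows [1->0,0=3,1->2,1->3,4->2] -> levels [10 9 12 10 10]
Step 4: flows [0->1,0=3,2->1,3->1,2->4] -> levels [9 12 10 9 11]
  -> period-2 cycle: step 4 state = step 2 state; never stabilizes
  -> state at step 30: (30-2) mod 2 = 0, same as step 2 -> [9 12 10 9 11]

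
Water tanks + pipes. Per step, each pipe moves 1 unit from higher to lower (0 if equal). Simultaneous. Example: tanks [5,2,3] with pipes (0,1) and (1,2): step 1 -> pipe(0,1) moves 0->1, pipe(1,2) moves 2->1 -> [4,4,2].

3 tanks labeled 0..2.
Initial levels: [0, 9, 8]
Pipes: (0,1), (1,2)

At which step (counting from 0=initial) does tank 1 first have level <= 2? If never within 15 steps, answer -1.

Answer: -1

Derivation:
Step 1: flows [1->0,1->2] -> levels [1 7 9]
Step 2: flows [1->0,2->1] -> levels [2 7 8]
Step 3: flows [1->0,2->1] -> levels [3 7 7]
Step 4: flows [1->0,1=2] -> levels [4 6 7]
Step 5: flows [1->0,2->1] -> levels [5 6 6]
Step 6: flows [1->0,1=2] -> levels [6 5 6]
Step 7: flows [0->1,2->1] -> levels [5 7 5]
Step 8: flows [1->0,1->2] -> levels [6 5 6]
  -> period-2 cycle (repeats step 6); tank 1 never drops to <=2
Tank 1 never reaches <=2 within 15 steps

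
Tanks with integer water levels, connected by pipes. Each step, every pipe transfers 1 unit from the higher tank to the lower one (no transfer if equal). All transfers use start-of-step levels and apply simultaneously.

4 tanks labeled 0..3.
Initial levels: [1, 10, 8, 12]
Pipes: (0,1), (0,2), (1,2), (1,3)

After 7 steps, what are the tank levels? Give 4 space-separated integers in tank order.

Answer: 7 10 7 7

Derivation:
Step 1: flows [1->0,2->0,1->2,3->1] -> levels [3 9 8 11]
Step 2: flows [1->0,2->0,1->2,3->1] -> levels [5 8 8 10]
Step 3: flows [1->0,2->0,1=2,3->1] -> levels [7 8 7 9]
Step 4: flows [1->0,0=2,1->2,3->1] -> levels [8 7 8 8]
Step 5: flows [0->1,0=2,2->1,3->1] -> levels [7 10 7 7]
Step 6: flows [1->0,0=2,1->2,1->3] -> levels [8 7 8 8]
  -> period-2 cycle: step 6 state = step 4 state
  -> state at step 7: (7-4) mod 2 = 1, same as step 5 -> [7 10 7 7]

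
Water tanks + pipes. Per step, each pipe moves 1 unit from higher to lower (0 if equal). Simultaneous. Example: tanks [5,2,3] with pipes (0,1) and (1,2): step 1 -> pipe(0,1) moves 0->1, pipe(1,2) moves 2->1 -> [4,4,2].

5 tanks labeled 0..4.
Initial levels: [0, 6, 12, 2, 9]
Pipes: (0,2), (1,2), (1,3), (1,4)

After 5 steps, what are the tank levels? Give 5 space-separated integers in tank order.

Step 1: flows [2->0,2->1,1->3,4->1] -> levels [1 7 10 3 8]
Step 2: flows [2->0,2->1,1->3,4->1] -> levels [2 8 8 4 7]
Step 3: flows [2->0,1=2,1->3,1->4] -> levels [3 6 7 5 8]
Step 4: flows [2->0,2->1,1->3,4->1] -> levels [4 7 5 6 7]
Step 5: flows [2->0,1->2,1->3,1=4] -> levels [5 5 5 7 7]

Answer: 5 5 5 7 7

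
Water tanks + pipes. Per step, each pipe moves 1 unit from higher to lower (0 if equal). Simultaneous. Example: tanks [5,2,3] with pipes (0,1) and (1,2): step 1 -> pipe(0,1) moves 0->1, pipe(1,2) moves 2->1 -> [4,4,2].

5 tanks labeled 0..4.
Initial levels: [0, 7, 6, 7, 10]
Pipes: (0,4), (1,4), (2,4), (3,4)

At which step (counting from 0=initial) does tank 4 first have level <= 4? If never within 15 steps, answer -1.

Step 1: flows [4->0,4->1,4->2,4->3] -> levels [1 8 7 8 6]
Step 2: flows [4->0,1->4,2->4,3->4] -> levels [2 7 6 7 8]
Step 3: flows [4->0,4->1,4->2,4->3] -> levels [3 8 7 8 4]
Tank 4 first reaches <=4 at step 3

Answer: 3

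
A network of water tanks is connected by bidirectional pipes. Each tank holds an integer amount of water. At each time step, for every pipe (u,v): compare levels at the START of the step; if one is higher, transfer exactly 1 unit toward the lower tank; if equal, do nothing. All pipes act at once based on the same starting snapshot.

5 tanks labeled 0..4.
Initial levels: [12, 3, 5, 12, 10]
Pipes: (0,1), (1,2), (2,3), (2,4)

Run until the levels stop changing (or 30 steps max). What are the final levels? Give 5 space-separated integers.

Step 1: flows [0->1,2->1,3->2,4->2] -> levels [11 5 6 11 9]
Step 2: flows [0->1,2->1,3->2,4->2] -> levels [10 7 7 10 8]
Step 3: flows [0->1,1=2,3->2,4->2] -> levels [9 8 9 9 7]
Step 4: flows [0->1,2->1,2=3,2->4] -> levels [8 10 7 9 8]
Step 5: flows [1->0,1->2,3->2,4->2] -> levels [9 8 10 8 7]
Step 6: flows [0->1,2->1,2->3,2->4] -> levels [8 10 7 9 8]
  -> period-2 cycle: step 6 state = step 4 state; never stabilizes
  -> state at step 30: (30-4) mod 2 = 0, same as step 4 -> [8 10 7 9 8]

Answer: 8 10 7 9 8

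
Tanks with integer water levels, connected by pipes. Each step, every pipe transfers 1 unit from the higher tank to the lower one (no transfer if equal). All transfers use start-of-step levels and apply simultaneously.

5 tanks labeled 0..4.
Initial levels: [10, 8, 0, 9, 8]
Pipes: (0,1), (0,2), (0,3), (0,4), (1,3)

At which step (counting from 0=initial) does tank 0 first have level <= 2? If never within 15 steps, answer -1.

Step 1: flows [0->1,0->2,0->3,0->4,3->1] -> levels [6 10 1 9 9]
Step 2: flows [1->0,0->2,3->0,4->0,1->3] -> levels [8 8 2 9 8]
Step 3: flows [0=1,0->2,3->0,0=4,3->1] -> levels [8 9 3 7 8]
Step 4: flows [1->0,0->2,0->3,0=4,1->3] -> levels [7 7 4 9 8]
Step 5: flows [0=1,0->2,3->0,4->0,3->1] -> levels [8 8 5 7 7]
Step 6: flows [0=1,0->2,0->3,0->4,1->3] -> levels [5 7 6 9 8]
Step 7: flows [1->0,2->0,3->0,4->0,3->1] -> levels [9 7 5 7 7]
Step 8: flows [0->1,0->2,0->3,0->4,1=3] -> levels [5 8 6 8 8]
Step 9: flows [1->0,2->0,3->0,4->0,1=3] -> levels [9 7 5 7 7]
  -> period-2 cycle (repeats step 7); tank 0 never drops to <=2
Tank 0 never reaches <=2 within 15 steps

Answer: -1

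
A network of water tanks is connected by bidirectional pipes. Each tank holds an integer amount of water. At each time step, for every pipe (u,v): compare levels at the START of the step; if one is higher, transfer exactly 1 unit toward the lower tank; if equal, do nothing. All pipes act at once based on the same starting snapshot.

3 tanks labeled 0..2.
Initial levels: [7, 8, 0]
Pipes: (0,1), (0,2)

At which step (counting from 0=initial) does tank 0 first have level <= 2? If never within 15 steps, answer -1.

Answer: -1

Derivation:
Step 1: flows [1->0,0->2] -> levels [7 7 1]
Step 2: flows [0=1,0->2] -> levels [6 7 2]
Step 3: flows [1->0,0->2] -> levels [6 6 3]
Step 4: flows [0=1,0->2] -> levels [5 6 4]
Step 5: flows [1->0,0->2] -> levels [5 5 5]
Step 6: flows [0=1,0=2] -> levels [5 5 5]
  -> stable; tank 0 stays at 5 > 2
Tank 0 never reaches <=2 within 15 steps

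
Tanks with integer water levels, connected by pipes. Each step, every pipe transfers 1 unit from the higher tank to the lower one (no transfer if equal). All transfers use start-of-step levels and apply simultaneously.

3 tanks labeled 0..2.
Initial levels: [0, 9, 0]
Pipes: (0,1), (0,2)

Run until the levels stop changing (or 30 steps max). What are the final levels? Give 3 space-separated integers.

Answer: 3 3 3

Derivation:
Step 1: flows [1->0,0=2] -> levels [1 8 0]
Step 2: flows [1->0,0->2] -> levels [1 7 1]
Step 3: flows [1->0,0=2] -> levels [2 6 1]
Step 4: flows [1->0,0->2] -> levels [2 5 2]
Step 5: flows [1->0,0=2] -> levels [3 4 2]
Step 6: flows [1->0,0->2] -> levels [3 3 3]
Step 7: flows [0=1,0=2] -> levels [3 3 3]
  -> stable (no change)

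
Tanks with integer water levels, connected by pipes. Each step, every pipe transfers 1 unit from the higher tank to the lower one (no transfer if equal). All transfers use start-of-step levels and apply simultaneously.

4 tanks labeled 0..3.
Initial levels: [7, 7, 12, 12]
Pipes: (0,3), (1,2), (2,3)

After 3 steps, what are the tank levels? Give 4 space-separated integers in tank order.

Step 1: flows [3->0,2->1,2=3] -> levels [8 8 11 11]
Step 2: flows [3->0,2->1,2=3] -> levels [9 9 10 10]
Step 3: flows [3->0,2->1,2=3] -> levels [10 10 9 9]

Answer: 10 10 9 9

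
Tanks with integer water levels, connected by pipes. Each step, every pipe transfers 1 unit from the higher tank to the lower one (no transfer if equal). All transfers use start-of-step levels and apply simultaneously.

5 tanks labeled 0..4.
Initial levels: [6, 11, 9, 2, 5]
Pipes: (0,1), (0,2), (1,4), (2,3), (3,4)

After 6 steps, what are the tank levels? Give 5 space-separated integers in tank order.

Answer: 8 6 5 8 6

Derivation:
Step 1: flows [1->0,2->0,1->4,2->3,4->3] -> levels [8 9 7 4 5]
Step 2: flows [1->0,0->2,1->4,2->3,4->3] -> levels [8 7 7 6 5]
Step 3: flows [0->1,0->2,1->4,2->3,3->4] -> levels [6 7 7 6 7]
Step 4: flows [1->0,2->0,1=4,2->3,4->3] -> levels [8 6 5 8 6]
Step 5: flows [0->1,0->2,1=4,3->2,3->4] -> levels [6 7 7 6 7]
  -> period-2 cycle: step 5 state = step 3 state
  -> state at step 6: (6-3) mod 2 = 1, same as step 4 -> [8 6 5 8 6]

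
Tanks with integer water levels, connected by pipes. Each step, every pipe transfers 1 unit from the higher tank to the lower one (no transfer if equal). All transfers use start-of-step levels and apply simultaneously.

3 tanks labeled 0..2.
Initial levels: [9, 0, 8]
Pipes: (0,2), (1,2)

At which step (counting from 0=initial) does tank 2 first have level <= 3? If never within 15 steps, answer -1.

Answer: -1

Derivation:
Step 1: flows [0->2,2->1] -> levels [8 1 8]
Step 2: flows [0=2,2->1] -> levels [8 2 7]
Step 3: flows [0->2,2->1] -> levels [7 3 7]
Step 4: flows [0=2,2->1] -> levels [7 4 6]
Step 5: flows [0->2,2->1] -> levels [6 5 6]
Step 6: flows [0=2,2->1] -> levels [6 6 5]
Step 7: flows [0->2,1->2] -> levels [5 5 7]
Step 8: flows [2->0,2->1] -> levels [6 6 5]
  -> period-2 cycle (repeats step 6); tank 2 never drops to <=3
Tank 2 never reaches <=3 within 15 steps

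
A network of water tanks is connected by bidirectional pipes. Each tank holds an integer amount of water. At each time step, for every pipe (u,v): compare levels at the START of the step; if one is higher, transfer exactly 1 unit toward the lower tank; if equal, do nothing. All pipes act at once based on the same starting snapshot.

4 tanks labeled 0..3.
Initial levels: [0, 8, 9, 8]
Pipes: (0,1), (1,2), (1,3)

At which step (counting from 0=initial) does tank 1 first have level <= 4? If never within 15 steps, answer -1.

Answer: 7

Derivation:
Step 1: flows [1->0,2->1,1=3] -> levels [1 8 8 8]
Step 2: flows [1->0,1=2,1=3] -> levels [2 7 8 8]
Step 3: flows [1->0,2->1,3->1] -> levels [3 8 7 7]
Step 4: flows [1->0,1->2,1->3] -> levels [4 5 8 8]
Step 5: flows [1->0,2->1,3->1] -> levels [5 6 7 7]
Step 6: flows [1->0,2->1,3->1] -> levels [6 7 6 6]
Step 7: flows [1->0,1->2,1->3] -> levels [7 4 7 7]
Tank 1 first reaches <=4 at step 7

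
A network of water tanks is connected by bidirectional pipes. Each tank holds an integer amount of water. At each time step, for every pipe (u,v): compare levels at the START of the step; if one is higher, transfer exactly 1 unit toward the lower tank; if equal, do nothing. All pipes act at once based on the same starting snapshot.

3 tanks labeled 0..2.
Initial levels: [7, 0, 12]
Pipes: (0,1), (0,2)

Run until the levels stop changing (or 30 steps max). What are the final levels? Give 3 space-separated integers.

Answer: 5 7 7

Derivation:
Step 1: flows [0->1,2->0] -> levels [7 1 11]
Step 2: flows [0->1,2->0] -> levels [7 2 10]
Step 3: flows [0->1,2->0] -> levels [7 3 9]
Step 4: flows [0->1,2->0] -> levels [7 4 8]
Step 5: flows [0->1,2->0] -> levels [7 5 7]
Step 6: flows [0->1,0=2] -> levels [6 6 7]
Step 7: flows [0=1,2->0] -> levels [7 6 6]
Step 8: flows [0->1,0->2] -> levels [5 7 7]
Step 9: flows [1->0,2->0] -> levels [7 6 6]
  -> period-2 cycle: step 9 state = step 7 state; never stabilizes
  -> state at step 30: (30-7) mod 2 = 1, same as step 8 -> [5 7 7]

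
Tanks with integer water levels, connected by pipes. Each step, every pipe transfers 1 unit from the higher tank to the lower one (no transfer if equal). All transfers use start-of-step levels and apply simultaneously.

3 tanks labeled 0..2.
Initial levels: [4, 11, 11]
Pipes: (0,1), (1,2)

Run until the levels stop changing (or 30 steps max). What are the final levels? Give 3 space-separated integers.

Step 1: flows [1->0,1=2] -> levels [5 10 11]
Step 2: flows [1->0,2->1] -> levels [6 10 10]
Step 3: flows [1->0,1=2] -> levels [7 9 10]
Step 4: flows [1->0,2->1] -> levels [8 9 9]
Step 5: flows [1->0,1=2] -> levels [9 8 9]
Step 6: flows [0->1,2->1] -> levels [8 10 8]
Step 7: flows [1->0,1->2] -> levels [9 8 9]
  -> period-2 cycle: step 7 state = step 5 state; never stabilizes
  -> state at step 30: (30-5) mod 2 = 1, same as step 6 -> [8 10 8]

Answer: 8 10 8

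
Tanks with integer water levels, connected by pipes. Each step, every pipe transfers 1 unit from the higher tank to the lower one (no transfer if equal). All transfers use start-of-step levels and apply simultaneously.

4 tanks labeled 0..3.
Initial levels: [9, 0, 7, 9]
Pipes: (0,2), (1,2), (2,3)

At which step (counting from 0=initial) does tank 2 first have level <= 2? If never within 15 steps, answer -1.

Answer: -1

Derivation:
Step 1: flows [0->2,2->1,3->2] -> levels [8 1 8 8]
Step 2: flows [0=2,2->1,2=3] -> levels [8 2 7 8]
Step 3: flows [0->2,2->1,3->2] -> levels [7 3 8 7]
Step 4: flows [2->0,2->1,2->3] -> levels [8 4 5 8]
Step 5: flows [0->2,2->1,3->2] -> levels [7 5 6 7]
Step 6: flows [0->2,2->1,3->2] -> levels [6 6 7 6]
Step 7: flows [2->0,2->1,2->3] -> levels [7 7 4 7]
Step 8: flows [0->2,1->2,3->2] -> levels [6 6 7 6]
  -> period-2 cycle (repeats step 6); tank 2 never drops to <=2
Tank 2 never reaches <=2 within 15 steps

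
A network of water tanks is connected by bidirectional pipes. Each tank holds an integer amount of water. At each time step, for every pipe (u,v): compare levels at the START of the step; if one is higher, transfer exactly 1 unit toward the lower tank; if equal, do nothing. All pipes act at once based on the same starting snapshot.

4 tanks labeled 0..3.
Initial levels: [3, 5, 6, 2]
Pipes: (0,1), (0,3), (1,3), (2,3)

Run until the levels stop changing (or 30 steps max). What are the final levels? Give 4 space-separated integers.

Step 1: flows [1->0,0->3,1->3,2->3] -> levels [3 3 5 5]
Step 2: flows [0=1,3->0,3->1,2=3] -> levels [4 4 5 3]
Step 3: flows [0=1,0->3,1->3,2->3] -> levels [3 3 4 6]
Step 4: flows [0=1,3->0,3->1,3->2] -> levels [4 4 5 3]
  -> period-2 cycle: step 4 state = step 2 state; never stabilizes
  -> state at step 30: (30-2) mod 2 = 0, same as step 2 -> [4 4 5 3]

Answer: 4 4 5 3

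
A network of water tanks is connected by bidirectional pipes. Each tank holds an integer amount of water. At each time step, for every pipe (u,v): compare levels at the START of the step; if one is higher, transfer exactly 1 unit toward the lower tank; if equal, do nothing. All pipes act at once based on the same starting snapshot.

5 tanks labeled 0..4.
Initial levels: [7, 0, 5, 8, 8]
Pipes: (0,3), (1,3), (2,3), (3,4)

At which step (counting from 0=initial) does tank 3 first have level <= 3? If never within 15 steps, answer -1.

Step 1: flows [3->0,3->1,3->2,3=4] -> levels [8 1 6 5 8]
Step 2: flows [0->3,3->1,2->3,4->3] -> levels [7 2 5 7 7]
Step 3: flows [0=3,3->1,3->2,3=4] -> levels [7 3 6 5 7]
Step 4: flows [0->3,3->1,2->3,4->3] -> levels [6 4 5 7 6]
Step 5: flows [3->0,3->1,3->2,3->4] -> levels [7 5 6 3 7]
Tank 3 first reaches <=3 at step 5

Answer: 5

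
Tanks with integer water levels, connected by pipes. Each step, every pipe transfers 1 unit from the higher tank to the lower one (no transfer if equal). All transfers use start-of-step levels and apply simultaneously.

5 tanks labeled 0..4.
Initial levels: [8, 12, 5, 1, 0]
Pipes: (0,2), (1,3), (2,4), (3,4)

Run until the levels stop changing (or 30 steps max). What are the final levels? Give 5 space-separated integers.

Step 1: flows [0->2,1->3,2->4,3->4] -> levels [7 11 5 1 2]
Step 2: flows [0->2,1->3,2->4,4->3] -> levels [6 10 5 3 2]
Step 3: flows [0->2,1->3,2->4,3->4] -> levels [5 9 5 3 4]
Step 4: flows [0=2,1->3,2->4,4->3] -> levels [5 8 4 5 4]
Step 5: flows [0->2,1->3,2=4,3->4] -> levels [4 7 5 5 5]
Step 6: flows [2->0,1->3,2=4,3=4] -> levels [5 6 4 6 5]
Step 7: flows [0->2,1=3,4->2,3->4] -> levels [4 6 6 5 5]
Step 8: flows [2->0,1->3,2->4,3=4] -> levels [5 5 4 6 6]
Step 9: flows [0->2,3->1,4->2,3=4] -> levels [4 6 6 5 5]
  -> period-2 cycle: step 9 state = step 7 state; never stabilizes
  -> state at step 30: (30-7) mod 2 = 1, same as step 8 -> [5 5 4 6 6]

Answer: 5 5 4 6 6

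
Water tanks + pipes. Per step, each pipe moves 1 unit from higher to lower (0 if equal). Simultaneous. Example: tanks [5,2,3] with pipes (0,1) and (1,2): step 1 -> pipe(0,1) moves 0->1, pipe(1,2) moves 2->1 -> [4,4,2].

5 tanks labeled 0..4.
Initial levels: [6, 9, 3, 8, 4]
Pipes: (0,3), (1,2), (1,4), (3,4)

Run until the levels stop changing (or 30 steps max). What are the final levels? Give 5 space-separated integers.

Step 1: flows [3->0,1->2,1->4,3->4] -> levels [7 7 4 6 6]
Step 2: flows [0->3,1->2,1->4,3=4] -> levels [6 5 5 7 7]
Step 3: flows [3->0,1=2,4->1,3=4] -> levels [7 6 5 6 6]
Step 4: flows [0->3,1->2,1=4,3=4] -> levels [6 5 6 7 6]
Step 5: flows [3->0,2->1,4->1,3->4] -> levels [7 7 5 5 6]
Step 6: flows [0->3,1->2,1->4,4->3] -> levels [6 5 6 7 6]
  -> period-2 cycle: step 6 state = step 4 state; never stabilizes
  -> state at step 30: (30-4) mod 2 = 0, same as step 4 -> [6 5 6 7 6]

Answer: 6 5 6 7 6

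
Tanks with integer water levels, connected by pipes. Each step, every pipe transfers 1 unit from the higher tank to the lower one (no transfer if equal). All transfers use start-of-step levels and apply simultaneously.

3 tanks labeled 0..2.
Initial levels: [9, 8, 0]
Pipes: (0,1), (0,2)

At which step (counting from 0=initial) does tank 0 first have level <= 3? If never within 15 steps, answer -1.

Answer: -1

Derivation:
Step 1: flows [0->1,0->2] -> levels [7 9 1]
Step 2: flows [1->0,0->2] -> levels [7 8 2]
Step 3: flows [1->0,0->2] -> levels [7 7 3]
Step 4: flows [0=1,0->2] -> levels [6 7 4]
Step 5: flows [1->0,0->2] -> levels [6 6 5]
Step 6: flows [0=1,0->2] -> levels [5 6 6]
Step 7: flows [1->0,2->0] -> levels [7 5 5]
Step 8: flows [0->1,0->2] -> levels [5 6 6]
  -> period-2 cycle (repeats step 6); tank 0 never drops to <=3
Tank 0 never reaches <=3 within 15 steps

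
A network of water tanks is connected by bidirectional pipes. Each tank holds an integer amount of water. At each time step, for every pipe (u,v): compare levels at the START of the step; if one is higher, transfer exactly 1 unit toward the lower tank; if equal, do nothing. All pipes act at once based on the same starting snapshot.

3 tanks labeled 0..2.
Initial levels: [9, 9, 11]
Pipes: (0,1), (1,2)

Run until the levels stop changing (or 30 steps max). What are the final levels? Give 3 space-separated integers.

Step 1: flows [0=1,2->1] -> levels [9 10 10]
Step 2: flows [1->0,1=2] -> levels [10 9 10]
Step 3: flows [0->1,2->1] -> levels [9 11 9]
Step 4: flows [1->0,1->2] -> levels [10 9 10]
  -> period-2 cycle: step 4 state = step 2 state; never stabilizes
  -> state at step 30: (30-2) mod 2 = 0, same as step 2 -> [10 9 10]

Answer: 10 9 10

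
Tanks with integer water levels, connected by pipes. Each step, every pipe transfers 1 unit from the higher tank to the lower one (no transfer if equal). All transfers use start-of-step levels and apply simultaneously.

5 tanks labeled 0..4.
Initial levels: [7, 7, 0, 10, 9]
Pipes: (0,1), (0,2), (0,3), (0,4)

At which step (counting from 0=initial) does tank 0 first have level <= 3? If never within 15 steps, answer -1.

Step 1: flows [0=1,0->2,3->0,4->0] -> levels [8 7 1 9 8]
Step 2: flows [0->1,0->2,3->0,0=4] -> levels [7 8 2 8 8]
Step 3: flows [1->0,0->2,3->0,4->0] -> levels [9 7 3 7 7]
Step 4: flows [0->1,0->2,0->3,0->4] -> levels [5 8 4 8 8]
Step 5: flows [1->0,0->2,3->0,4->0] -> levels [7 7 5 7 7]
Step 6: flows [0=1,0->2,0=3,0=4] -> levels [6 7 6 7 7]
Step 7: flows [1->0,0=2,3->0,4->0] -> levels [9 6 6 6 6]
Step 8: flows [0->1,0->2,0->3,0->4] -> levels [5 7 7 7 7]
Step 9: flows [1->0,2->0,3->0,4->0] -> levels [9 6 6 6 6]
  -> period-2 cycle (repeats step 7); tank 0 never drops to <=3
Tank 0 never reaches <=3 within 15 steps

Answer: -1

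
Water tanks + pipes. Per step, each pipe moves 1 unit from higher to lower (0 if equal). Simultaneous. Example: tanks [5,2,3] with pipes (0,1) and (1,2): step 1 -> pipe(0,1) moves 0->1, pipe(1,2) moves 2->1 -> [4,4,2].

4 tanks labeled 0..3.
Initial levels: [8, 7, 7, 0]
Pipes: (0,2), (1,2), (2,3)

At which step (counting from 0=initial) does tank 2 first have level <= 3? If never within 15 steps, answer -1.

Step 1: flows [0->2,1=2,2->3] -> levels [7 7 7 1]
Step 2: flows [0=2,1=2,2->3] -> levels [7 7 6 2]
Step 3: flows [0->2,1->2,2->3] -> levels [6 6 7 3]
Step 4: flows [2->0,2->1,2->3] -> levels [7 7 4 4]
Step 5: flows [0->2,1->2,2=3] -> levels [6 6 6 4]
Step 6: flows [0=2,1=2,2->3] -> levels [6 6 5 5]
Step 7: flows [0->2,1->2,2=3] -> levels [5 5 7 5]
Step 8: flows [2->0,2->1,2->3] -> levels [6 6 4 6]
Step 9: flows [0->2,1->2,3->2] -> levels [5 5 7 5]
  -> period-2 cycle (repeats step 7); tank 2 never drops to <=3
Tank 2 never reaches <=3 within 15 steps

Answer: -1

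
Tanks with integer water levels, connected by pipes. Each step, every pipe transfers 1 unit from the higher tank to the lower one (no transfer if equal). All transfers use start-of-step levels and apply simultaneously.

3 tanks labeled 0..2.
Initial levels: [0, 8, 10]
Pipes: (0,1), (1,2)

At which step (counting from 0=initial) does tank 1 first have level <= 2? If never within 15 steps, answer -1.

Answer: -1

Derivation:
Step 1: flows [1->0,2->1] -> levels [1 8 9]
Step 2: flows [1->0,2->1] -> levels [2 8 8]
Step 3: flows [1->0,1=2] -> levels [3 7 8]
Step 4: flows [1->0,2->1] -> levels [4 7 7]
Step 5: flows [1->0,1=2] -> levels [5 6 7]
Step 6: flows [1->0,2->1] -> levels [6 6 6]
Step 7: flows [0=1,1=2] -> levels [6 6 6]
  -> stable; tank 1 stays at 6 > 2
Tank 1 never reaches <=2 within 15 steps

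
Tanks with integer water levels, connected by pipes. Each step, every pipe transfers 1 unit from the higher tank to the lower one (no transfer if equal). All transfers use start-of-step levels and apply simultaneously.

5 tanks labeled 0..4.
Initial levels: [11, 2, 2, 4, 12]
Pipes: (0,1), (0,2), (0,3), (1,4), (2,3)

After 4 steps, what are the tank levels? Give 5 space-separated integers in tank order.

Step 1: flows [0->1,0->2,0->3,4->1,3->2] -> levels [8 4 4 4 11]
Step 2: flows [0->1,0->2,0->3,4->1,2=3] -> levels [5 6 5 5 10]
Step 3: flows [1->0,0=2,0=3,4->1,2=3] -> levels [6 6 5 5 9]
Step 4: flows [0=1,0->2,0->3,4->1,2=3] -> levels [4 7 6 6 8]

Answer: 4 7 6 6 8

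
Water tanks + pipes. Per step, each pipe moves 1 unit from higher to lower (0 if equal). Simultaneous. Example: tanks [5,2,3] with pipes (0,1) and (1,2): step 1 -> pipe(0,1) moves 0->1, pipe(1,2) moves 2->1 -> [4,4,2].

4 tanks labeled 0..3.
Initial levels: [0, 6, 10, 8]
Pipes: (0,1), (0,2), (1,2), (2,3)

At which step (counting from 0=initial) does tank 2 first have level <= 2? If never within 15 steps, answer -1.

Answer: -1

Derivation:
Step 1: flows [1->0,2->0,2->1,2->3] -> levels [2 6 7 9]
Step 2: flows [1->0,2->0,2->1,3->2] -> levels [4 6 6 8]
Step 3: flows [1->0,2->0,1=2,3->2] -> levels [6 5 6 7]
Step 4: flows [0->1,0=2,2->1,3->2] -> levels [5 7 6 6]
Step 5: flows [1->0,2->0,1->2,2=3] -> levels [7 5 6 6]
Step 6: flows [0->1,0->2,2->1,2=3] -> levels [5 7 6 6]
  -> period-2 cycle (repeats step 4); tank 2 never drops to <=2
Tank 2 never reaches <=2 within 15 steps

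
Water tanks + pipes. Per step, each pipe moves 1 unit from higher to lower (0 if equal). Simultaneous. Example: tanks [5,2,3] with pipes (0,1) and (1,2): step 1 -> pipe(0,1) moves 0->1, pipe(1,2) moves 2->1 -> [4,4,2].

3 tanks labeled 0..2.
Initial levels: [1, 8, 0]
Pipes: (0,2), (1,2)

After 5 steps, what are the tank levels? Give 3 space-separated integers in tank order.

Step 1: flows [0->2,1->2] -> levels [0 7 2]
Step 2: flows [2->0,1->2] -> levels [1 6 2]
Step 3: flows [2->0,1->2] -> levels [2 5 2]
Step 4: flows [0=2,1->2] -> levels [2 4 3]
Step 5: flows [2->0,1->2] -> levels [3 3 3]

Answer: 3 3 3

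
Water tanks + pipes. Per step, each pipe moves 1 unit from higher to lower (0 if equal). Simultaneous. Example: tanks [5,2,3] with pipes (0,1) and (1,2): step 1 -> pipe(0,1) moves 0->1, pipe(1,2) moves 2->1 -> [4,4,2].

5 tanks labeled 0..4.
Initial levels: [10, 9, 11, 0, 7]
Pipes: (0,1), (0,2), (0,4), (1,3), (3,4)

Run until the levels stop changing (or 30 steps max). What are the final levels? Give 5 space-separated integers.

Answer: 9 6 8 8 6

Derivation:
Step 1: flows [0->1,2->0,0->4,1->3,4->3] -> levels [9 9 10 2 7]
Step 2: flows [0=1,2->0,0->4,1->3,4->3] -> levels [9 8 9 4 7]
Step 3: flows [0->1,0=2,0->4,1->3,4->3] -> levels [7 8 9 6 7]
Step 4: flows [1->0,2->0,0=4,1->3,4->3] -> levels [9 6 8 8 6]
Step 5: flows [0->1,0->2,0->4,3->1,3->4] -> levels [6 8 9 6 8]
Step 6: flows [1->0,2->0,4->0,1->3,4->3] -> levels [9 6 8 8 6]
  -> period-2 cycle: step 6 state = step 4 state; never stabilizes
  -> state at step 30: (30-4) mod 2 = 0, same as step 4 -> [9 6 8 8 6]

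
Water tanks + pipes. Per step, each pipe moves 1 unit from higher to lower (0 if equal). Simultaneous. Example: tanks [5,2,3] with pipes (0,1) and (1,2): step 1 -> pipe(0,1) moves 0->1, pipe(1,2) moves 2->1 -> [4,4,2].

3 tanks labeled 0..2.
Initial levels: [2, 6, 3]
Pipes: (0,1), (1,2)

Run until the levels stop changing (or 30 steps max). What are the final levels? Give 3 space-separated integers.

Answer: 4 3 4

Derivation:
Step 1: flows [1->0,1->2] -> levels [3 4 4]
Step 2: flows [1->0,1=2] -> levels [4 3 4]
Step 3: flows [0->1,2->1] -> levels [3 5 3]
Step 4: flows [1->0,1->2] -> levels [4 3 4]
  -> period-2 cycle: step 4 state = step 2 state; never stabilizes
  -> state at step 30: (30-2) mod 2 = 0, same as step 2 -> [4 3 4]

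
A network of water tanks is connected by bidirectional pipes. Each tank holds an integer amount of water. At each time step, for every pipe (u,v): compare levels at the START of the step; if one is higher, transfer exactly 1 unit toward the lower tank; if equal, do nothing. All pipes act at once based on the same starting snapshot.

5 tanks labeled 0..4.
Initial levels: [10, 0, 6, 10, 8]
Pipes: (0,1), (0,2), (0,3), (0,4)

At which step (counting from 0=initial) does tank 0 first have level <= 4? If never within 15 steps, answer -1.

Step 1: flows [0->1,0->2,0=3,0->4] -> levels [7 1 7 10 9]
Step 2: flows [0->1,0=2,3->0,4->0] -> levels [8 2 7 9 8]
Step 3: flows [0->1,0->2,3->0,0=4] -> levels [7 3 8 8 8]
Step 4: flows [0->1,2->0,3->0,4->0] -> levels [9 4 7 7 7]
Step 5: flows [0->1,0->2,0->3,0->4] -> levels [5 5 8 8 8]
Step 6: flows [0=1,2->0,3->0,4->0] -> levels [8 5 7 7 7]
Step 7: flows [0->1,0->2,0->3,0->4] -> levels [4 6 8 8 8]
Tank 0 first reaches <=4 at step 7

Answer: 7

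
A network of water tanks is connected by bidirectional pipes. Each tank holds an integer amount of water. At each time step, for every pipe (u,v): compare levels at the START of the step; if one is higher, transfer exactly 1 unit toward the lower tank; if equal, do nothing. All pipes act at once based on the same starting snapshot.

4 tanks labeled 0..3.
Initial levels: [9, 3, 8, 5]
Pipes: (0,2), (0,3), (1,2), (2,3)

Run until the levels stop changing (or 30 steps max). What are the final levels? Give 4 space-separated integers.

Answer: 7 7 4 7

Derivation:
Step 1: flows [0->2,0->3,2->1,2->3] -> levels [7 4 7 7]
Step 2: flows [0=2,0=3,2->1,2=3] -> levels [7 5 6 7]
Step 3: flows [0->2,0=3,2->1,3->2] -> levels [6 6 7 6]
Step 4: flows [2->0,0=3,2->1,2->3] -> levels [7 7 4 7]
Step 5: flows [0->2,0=3,1->2,3->2] -> levels [6 6 7 6]
  -> period-2 cycle: step 5 state = step 3 state; never stabilizes
  -> state at step 30: (30-3) mod 2 = 1, same as step 4 -> [7 7 4 7]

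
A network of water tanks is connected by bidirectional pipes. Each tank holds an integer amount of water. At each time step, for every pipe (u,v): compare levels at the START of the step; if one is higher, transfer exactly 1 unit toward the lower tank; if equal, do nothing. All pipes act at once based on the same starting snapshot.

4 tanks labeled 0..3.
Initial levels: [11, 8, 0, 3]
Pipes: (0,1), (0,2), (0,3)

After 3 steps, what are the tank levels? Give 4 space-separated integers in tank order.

Answer: 6 7 3 6

Derivation:
Step 1: flows [0->1,0->2,0->3] -> levels [8 9 1 4]
Step 2: flows [1->0,0->2,0->3] -> levels [7 8 2 5]
Step 3: flows [1->0,0->2,0->3] -> levels [6 7 3 6]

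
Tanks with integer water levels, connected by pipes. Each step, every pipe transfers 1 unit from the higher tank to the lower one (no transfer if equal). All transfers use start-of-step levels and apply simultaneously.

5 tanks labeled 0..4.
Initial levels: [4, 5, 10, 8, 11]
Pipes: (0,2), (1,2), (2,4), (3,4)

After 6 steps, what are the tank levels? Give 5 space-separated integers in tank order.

Step 1: flows [2->0,2->1,4->2,4->3] -> levels [5 6 9 9 9]
Step 2: flows [2->0,2->1,2=4,3=4] -> levels [6 7 7 9 9]
Step 3: flows [2->0,1=2,4->2,3=4] -> levels [7 7 7 9 8]
Step 4: flows [0=2,1=2,4->2,3->4] -> levels [7 7 8 8 8]
Step 5: flows [2->0,2->1,2=4,3=4] -> levels [8 8 6 8 8]
Step 6: flows [0->2,1->2,4->2,3=4] -> levels [7 7 9 8 7]

Answer: 7 7 9 8 7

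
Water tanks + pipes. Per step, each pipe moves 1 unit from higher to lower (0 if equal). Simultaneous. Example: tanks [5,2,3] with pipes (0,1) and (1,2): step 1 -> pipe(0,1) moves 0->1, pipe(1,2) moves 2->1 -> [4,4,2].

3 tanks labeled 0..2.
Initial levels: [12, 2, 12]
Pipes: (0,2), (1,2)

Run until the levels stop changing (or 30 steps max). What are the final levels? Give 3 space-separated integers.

Answer: 8 8 10

Derivation:
Step 1: flows [0=2,2->1] -> levels [12 3 11]
Step 2: flows [0->2,2->1] -> levels [11 4 11]
Step 3: flows [0=2,2->1] -> levels [11 5 10]
Step 4: flows [0->2,2->1] -> levels [10 6 10]
Step 5: flows [0=2,2->1] -> levels [10 7 9]
Step 6: flows [0->2,2->1] -> levels [9 8 9]
Step 7: flows [0=2,2->1] -> levels [9 9 8]
Step 8: flows [0->2,1->2] -> levels [8 8 10]
Step 9: flows [2->0,2->1] -> levels [9 9 8]
  -> period-2 cycle: step 9 state = step 7 state; never stabilizes
  -> state at step 30: (30-7) mod 2 = 1, same as step 8 -> [8 8 10]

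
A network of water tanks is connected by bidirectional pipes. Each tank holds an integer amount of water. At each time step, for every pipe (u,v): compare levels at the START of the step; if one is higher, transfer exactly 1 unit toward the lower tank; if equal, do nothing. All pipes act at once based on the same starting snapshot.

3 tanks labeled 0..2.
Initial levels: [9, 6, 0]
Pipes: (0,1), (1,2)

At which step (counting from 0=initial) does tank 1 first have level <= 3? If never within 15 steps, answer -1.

Step 1: flows [0->1,1->2] -> levels [8 6 1]
Step 2: flows [0->1,1->2] -> levels [7 6 2]
Step 3: flows [0->1,1->2] -> levels [6 6 3]
Step 4: flows [0=1,1->2] -> levels [6 5 4]
Step 5: flows [0->1,1->2] -> levels [5 5 5]
Step 6: flows [0=1,1=2] -> levels [5 5 5]
  -> stable; tank 1 stays at 5 > 3
Tank 1 never reaches <=3 within 15 steps

Answer: -1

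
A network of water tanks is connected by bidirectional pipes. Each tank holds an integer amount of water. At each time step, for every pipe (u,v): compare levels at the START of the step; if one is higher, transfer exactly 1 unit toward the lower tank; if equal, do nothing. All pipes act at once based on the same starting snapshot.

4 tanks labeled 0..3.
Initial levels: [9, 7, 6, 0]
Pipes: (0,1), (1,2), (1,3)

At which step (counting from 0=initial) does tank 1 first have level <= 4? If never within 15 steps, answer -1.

Step 1: flows [0->1,1->2,1->3] -> levels [8 6 7 1]
Step 2: flows [0->1,2->1,1->3] -> levels [7 7 6 2]
Step 3: flows [0=1,1->2,1->3] -> levels [7 5 7 3]
Step 4: flows [0->1,2->1,1->3] -> levels [6 6 6 4]
Step 5: flows [0=1,1=2,1->3] -> levels [6 5 6 5]
Step 6: flows [0->1,2->1,1=3] -> levels [5 7 5 5]
Step 7: flows [1->0,1->2,1->3] -> levels [6 4 6 6]
Tank 1 first reaches <=4 at step 7

Answer: 7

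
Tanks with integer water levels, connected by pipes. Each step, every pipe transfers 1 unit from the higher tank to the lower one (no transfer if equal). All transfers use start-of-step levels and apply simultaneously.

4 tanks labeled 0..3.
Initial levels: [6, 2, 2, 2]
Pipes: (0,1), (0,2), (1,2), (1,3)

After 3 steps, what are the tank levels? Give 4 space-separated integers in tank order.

Step 1: flows [0->1,0->2,1=2,1=3] -> levels [4 3 3 2]
Step 2: flows [0->1,0->2,1=2,1->3] -> levels [2 3 4 3]
Step 3: flows [1->0,2->0,2->1,1=3] -> levels [4 3 2 3]

Answer: 4 3 2 3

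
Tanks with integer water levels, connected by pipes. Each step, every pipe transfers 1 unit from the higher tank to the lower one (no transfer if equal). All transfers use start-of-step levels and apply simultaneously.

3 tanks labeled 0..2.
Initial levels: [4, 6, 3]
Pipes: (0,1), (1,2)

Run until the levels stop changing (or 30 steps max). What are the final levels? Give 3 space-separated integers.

Answer: 4 5 4

Derivation:
Step 1: flows [1->0,1->2] -> levels [5 4 4]
Step 2: flows [0->1,1=2] -> levels [4 5 4]
Step 3: flows [1->0,1->2] -> levels [5 3 5]
Step 4: flows [0->1,2->1] -> levels [4 5 4]
  -> period-2 cycle: step 4 state = step 2 state; never stabilizes
  -> state at step 30: (30-2) mod 2 = 0, same as step 2 -> [4 5 4]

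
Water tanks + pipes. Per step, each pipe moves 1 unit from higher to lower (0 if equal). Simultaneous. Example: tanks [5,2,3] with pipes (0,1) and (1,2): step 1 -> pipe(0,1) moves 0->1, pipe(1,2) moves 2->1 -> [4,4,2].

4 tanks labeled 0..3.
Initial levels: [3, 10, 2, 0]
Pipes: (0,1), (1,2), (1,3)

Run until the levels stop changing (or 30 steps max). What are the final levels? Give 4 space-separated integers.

Answer: 4 3 4 4

Derivation:
Step 1: flows [1->0,1->2,1->3] -> levels [4 7 3 1]
Step 2: flows [1->0,1->2,1->3] -> levels [5 4 4 2]
Step 3: flows [0->1,1=2,1->3] -> levels [4 4 4 3]
Step 4: flows [0=1,1=2,1->3] -> levels [4 3 4 4]
Step 5: flows [0->1,2->1,3->1] -> levels [3 6 3 3]
Step 6: flows [1->0,1->2,1->3] -> levels [4 3 4 4]
  -> period-2 cycle: step 6 state = step 4 state; never stabilizes
  -> state at step 30: (30-4) mod 2 = 0, same as step 4 -> [4 3 4 4]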